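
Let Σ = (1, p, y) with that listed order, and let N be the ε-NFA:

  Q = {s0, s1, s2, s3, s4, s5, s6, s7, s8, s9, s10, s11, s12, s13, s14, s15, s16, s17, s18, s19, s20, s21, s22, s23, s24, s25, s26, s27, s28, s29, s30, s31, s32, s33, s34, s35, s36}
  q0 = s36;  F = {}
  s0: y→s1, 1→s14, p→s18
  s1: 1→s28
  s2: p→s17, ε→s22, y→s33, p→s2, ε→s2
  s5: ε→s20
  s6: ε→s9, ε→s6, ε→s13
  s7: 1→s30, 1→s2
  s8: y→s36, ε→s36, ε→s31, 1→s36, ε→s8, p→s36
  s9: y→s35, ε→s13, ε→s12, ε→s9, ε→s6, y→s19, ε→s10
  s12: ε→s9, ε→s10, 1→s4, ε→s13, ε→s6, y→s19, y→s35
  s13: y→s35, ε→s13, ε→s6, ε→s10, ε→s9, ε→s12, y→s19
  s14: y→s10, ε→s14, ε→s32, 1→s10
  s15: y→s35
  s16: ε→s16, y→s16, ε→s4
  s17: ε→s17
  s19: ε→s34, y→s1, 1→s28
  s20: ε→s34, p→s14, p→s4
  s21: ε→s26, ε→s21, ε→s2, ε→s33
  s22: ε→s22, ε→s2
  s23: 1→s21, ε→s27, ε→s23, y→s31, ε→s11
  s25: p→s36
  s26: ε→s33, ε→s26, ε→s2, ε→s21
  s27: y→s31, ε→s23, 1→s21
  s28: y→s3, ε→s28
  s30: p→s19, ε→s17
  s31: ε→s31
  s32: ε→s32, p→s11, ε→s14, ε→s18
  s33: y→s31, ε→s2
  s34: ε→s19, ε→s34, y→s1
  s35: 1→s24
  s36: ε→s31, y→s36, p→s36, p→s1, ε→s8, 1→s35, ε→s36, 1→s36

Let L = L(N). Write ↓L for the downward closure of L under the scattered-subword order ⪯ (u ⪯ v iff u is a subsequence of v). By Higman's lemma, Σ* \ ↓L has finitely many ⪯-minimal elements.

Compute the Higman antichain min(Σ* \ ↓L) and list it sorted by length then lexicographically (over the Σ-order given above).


A = [ε].

|Q|=37, |F|=0, |δ|=99 (56 ε).
min D↑ (1 st, q0=0, F={0}): 0:1→0,p→0,y→0 (ε-aug+det+¬).
ε ∈ L(D↑) — L = ∅.


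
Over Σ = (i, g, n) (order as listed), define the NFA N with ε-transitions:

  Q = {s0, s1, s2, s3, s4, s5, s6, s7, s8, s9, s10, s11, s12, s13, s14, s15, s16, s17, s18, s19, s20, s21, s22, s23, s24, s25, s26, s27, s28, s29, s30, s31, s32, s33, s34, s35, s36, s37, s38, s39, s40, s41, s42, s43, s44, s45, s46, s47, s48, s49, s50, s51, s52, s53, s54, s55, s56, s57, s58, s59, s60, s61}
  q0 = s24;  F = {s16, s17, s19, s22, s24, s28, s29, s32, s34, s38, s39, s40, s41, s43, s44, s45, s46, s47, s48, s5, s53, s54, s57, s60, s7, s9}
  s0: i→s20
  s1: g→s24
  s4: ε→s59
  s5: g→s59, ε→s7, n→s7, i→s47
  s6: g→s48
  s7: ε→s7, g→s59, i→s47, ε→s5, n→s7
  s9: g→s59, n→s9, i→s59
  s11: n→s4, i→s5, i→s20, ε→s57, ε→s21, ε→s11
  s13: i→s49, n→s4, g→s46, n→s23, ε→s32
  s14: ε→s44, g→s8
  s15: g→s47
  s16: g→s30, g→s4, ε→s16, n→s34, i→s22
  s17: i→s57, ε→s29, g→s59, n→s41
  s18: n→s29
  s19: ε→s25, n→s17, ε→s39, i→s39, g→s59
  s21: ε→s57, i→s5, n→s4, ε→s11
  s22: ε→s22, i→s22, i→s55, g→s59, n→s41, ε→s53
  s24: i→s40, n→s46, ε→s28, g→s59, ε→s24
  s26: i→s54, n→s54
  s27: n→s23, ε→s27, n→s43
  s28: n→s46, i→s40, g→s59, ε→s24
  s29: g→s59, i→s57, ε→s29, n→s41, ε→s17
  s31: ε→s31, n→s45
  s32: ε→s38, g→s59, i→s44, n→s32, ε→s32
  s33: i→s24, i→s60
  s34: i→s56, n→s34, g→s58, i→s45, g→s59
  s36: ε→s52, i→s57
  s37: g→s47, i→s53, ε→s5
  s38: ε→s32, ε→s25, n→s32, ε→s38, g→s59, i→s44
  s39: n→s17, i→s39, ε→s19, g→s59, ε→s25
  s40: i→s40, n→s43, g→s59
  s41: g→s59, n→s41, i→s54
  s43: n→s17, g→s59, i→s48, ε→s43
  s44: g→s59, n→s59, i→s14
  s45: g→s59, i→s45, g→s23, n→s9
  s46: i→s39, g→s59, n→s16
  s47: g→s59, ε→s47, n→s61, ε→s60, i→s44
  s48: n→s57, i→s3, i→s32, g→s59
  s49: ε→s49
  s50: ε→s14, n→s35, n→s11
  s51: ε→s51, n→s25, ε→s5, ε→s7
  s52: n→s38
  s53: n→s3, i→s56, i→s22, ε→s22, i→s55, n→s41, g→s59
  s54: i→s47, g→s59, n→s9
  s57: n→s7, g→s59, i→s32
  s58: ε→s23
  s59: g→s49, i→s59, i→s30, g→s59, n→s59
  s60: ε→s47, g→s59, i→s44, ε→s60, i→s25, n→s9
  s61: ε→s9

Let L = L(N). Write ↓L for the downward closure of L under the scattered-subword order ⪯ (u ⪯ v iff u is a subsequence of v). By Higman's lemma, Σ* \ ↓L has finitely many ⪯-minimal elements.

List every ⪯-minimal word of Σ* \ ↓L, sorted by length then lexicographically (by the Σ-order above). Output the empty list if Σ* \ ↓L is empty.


min(Σ*\↓L) = [g, iniiin, nnnini].

|Q|=62, |F|=26, |δ|=168 (46 ε).
min D↑ (20 st, q0=0, F={2}): 0:i→1,g→2,n→3 1:i→1,g→2,n→4 2:i→2,g→2,n→2 3:i→5,g→2,n→6 4:i→7,g→2,n→8 5:i→5,g→2,n→8 6:i→9,g→2,n→10 7:i→11,g→2,n→12 8:i→12,g→2,n→13 9:i→9,g→2,n→13 10:i→14,g→2,n→10 11:i→15,g→2,n→11 12:i→11,g→2,n→16 13:i→17,g→2,n→13 14:i→14,g→2,n→18 15:i→15,g→2,n→2 16:i→19,g→2,n→16 17:i→19,g→2,n→18 18:i→2,g→2,n→18 19:i→15,g→2,n→18 [Hopcroft].
'g': N↓-sim [39, 7] end={s23,s30,s4,s49,s58,s59,s8} ∉↓L; 1/1 deletions ∈↓L.
'iniiin': run [39, 32, 23, 19, 14, 7, 3] end={s30,s49,s59} ∉↓L; 6/6 del acc.
'nnnini': |S_i|=[39, 36, 31, 23, 15, 5, 3] end={s30,s49,s59} rej; 6/6 del acc.
3 minimals (antichain).


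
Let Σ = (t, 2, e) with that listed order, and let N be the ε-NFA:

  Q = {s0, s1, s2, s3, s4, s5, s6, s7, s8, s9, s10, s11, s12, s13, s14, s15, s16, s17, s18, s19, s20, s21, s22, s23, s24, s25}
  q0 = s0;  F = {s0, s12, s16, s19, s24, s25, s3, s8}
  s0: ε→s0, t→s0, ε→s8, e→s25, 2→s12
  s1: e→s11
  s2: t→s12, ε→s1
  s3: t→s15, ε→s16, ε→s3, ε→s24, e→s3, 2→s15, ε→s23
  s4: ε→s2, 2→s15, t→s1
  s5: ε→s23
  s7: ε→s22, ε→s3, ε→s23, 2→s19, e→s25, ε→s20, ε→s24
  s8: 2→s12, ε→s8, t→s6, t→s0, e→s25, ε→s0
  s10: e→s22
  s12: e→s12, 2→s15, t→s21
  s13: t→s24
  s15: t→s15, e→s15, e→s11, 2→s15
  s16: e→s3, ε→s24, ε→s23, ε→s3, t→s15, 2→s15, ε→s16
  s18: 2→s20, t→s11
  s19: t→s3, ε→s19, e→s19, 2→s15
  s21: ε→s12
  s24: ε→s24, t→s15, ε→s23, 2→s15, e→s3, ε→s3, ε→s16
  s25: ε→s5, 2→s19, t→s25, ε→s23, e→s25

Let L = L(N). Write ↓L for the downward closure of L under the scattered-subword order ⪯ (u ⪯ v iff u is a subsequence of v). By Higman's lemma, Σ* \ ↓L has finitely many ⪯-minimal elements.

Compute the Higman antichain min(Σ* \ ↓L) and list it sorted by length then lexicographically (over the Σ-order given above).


|Q|=26, |F|=8, |δ|=67 (28 ε).
min D↑ (6 st, q0=0, F={3}): 0:t→0,2→1,e→2 1:t→1,2→3,e→1 2:t→2,2→4,e→2 3:t→3,2→3,e→3 4:t→5,2→3,e→4 5:t→3,2→3,e→5 (ε-aug+det+¬).
'22': run [14, 9, 2] end={s11,s15} — reject; 2/2 del acc.
'e2tt': N↓-sim [14, 11, 7, 6, 2] end={s11,s15} — reject; 4/4 single-dels accept.
2 minimals (antichain).

A = [22, e2tt].


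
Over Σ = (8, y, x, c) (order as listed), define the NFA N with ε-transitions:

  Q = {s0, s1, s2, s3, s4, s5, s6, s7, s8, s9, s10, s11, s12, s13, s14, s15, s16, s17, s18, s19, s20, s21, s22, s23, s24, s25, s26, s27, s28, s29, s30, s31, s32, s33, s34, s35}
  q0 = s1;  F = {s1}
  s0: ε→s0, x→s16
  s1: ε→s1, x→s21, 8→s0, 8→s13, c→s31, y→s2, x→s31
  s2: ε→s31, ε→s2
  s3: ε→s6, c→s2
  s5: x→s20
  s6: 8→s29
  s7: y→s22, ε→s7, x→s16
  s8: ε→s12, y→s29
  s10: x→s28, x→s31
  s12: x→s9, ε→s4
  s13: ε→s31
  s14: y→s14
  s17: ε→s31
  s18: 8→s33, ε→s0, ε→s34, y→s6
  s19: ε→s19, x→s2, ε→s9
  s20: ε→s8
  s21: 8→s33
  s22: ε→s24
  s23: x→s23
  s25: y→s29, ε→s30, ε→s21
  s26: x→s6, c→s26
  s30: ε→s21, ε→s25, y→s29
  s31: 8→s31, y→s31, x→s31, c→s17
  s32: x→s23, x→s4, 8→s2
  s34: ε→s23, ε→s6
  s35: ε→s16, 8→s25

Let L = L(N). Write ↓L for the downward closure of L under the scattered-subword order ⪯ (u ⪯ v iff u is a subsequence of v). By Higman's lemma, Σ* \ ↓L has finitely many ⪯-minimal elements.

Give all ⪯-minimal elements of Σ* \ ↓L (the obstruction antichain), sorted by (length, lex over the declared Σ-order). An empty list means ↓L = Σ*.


Antichain: [8, y, x, c].

|Q|=36, |F|=1, |δ|=57 (23 ε).
min D↑ (2 st, q0=0, F={1}): 0:8→1,y→1,x→1,c→1 1:8→1,y→1,x→1,c→1 (ε-aug+det+¬).
'8': |S_i|=[9, 6] end={s0,s13,s16,s17,s31,s33} rej; 1/1 del acc.
'y': |S_i|=[9, 3] end={s17,s2,s31} rej; 1/1 deletions ∈↓L.
'x': N↓-sim [9, 5] end={s16,s17,s21,s31,s33} rej; 1/1 del acc.
'c': run [9, 2] end={s17,s31} ∉↓L; 1/1 single-dels accept.
4 minimals (antichain).


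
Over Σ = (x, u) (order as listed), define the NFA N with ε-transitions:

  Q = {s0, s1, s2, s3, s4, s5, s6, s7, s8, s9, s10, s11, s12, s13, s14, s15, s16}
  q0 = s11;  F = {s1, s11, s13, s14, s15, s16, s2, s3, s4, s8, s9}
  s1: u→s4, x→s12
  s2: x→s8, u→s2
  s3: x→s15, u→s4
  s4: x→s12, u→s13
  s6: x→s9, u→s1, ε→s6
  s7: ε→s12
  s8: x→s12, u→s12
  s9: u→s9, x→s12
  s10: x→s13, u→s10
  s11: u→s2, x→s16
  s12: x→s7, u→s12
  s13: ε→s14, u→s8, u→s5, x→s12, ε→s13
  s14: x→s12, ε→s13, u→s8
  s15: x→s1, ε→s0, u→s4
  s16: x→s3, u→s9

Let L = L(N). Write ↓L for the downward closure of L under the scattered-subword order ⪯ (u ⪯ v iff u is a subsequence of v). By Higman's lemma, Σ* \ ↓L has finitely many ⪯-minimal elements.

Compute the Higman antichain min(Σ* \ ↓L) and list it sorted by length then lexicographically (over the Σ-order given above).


|Q|=17, |F|=11, |δ|=35 (6 ε).
min D↑ (11 st, q0=0, F={8}): 0:x→1,u→2 1:x→3,u→4 2:x→5,u→2 3:x→6,u→7 4:x→8,u→4 5:x→8,u→8 6:x→9,u→7 7:x→8,u→10 8:x→8,u→8 9:x→8,u→7 10:x→8,u→5 [Hopcroft].
'xux': N↓-sim [15, 13, 8, 2] end={s12,s7} — reject; 3/3 del acc.
'uxx': run [15, 9, 3, 2] end={s12,s7} rej; 3/3 single-dels accept.
'uxu': N↓-sim [15, 9, 3, 2] end={s12,s7} ∉↓L; 3/3 single-dels accept.
'xxxxx': run [15, 13, 11, 10, 8, 2] end={s12,s7} rej; 5/5 single-dels accept.
'xxuuuu': N↓-sim [15, 13, 11, 7, 6, 4, 2] end={s12,s7} — reject; 6/6 single-dels accept.
5 obstructions.

min(Σ*\↓L) = [xux, uxx, uxu, xxxxx, xxuuuu].


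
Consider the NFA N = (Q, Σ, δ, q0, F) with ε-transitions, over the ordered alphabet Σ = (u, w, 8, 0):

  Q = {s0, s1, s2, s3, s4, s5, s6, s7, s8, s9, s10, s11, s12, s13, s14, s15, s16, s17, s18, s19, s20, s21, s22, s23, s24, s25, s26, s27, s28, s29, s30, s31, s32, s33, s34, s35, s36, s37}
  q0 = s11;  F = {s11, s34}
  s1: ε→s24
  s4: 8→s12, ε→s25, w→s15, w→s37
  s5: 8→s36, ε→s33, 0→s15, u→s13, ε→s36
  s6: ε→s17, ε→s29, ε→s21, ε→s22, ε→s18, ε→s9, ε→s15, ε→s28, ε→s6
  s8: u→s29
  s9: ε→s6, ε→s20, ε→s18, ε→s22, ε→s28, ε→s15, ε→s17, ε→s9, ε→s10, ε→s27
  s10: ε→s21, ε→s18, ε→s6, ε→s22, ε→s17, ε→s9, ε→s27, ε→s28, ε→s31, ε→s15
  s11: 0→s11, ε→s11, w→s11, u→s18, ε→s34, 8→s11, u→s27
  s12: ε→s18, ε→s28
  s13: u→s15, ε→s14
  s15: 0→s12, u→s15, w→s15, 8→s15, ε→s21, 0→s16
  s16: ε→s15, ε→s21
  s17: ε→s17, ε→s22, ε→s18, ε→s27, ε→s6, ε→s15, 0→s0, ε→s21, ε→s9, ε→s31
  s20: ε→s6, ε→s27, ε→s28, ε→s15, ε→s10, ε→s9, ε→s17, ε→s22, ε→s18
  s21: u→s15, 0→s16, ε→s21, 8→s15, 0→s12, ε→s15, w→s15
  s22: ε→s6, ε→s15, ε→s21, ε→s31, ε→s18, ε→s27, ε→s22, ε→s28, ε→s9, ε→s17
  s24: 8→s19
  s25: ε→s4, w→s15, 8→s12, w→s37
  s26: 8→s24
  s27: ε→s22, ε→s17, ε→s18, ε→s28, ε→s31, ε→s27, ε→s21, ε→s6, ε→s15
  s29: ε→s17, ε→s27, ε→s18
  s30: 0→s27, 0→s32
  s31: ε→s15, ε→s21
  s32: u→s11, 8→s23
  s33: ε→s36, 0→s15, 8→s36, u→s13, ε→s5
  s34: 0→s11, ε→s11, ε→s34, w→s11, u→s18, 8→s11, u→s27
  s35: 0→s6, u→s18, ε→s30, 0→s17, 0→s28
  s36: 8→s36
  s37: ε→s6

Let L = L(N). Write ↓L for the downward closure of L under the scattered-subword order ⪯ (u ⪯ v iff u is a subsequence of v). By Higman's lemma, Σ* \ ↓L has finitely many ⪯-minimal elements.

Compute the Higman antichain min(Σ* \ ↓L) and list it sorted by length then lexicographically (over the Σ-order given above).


A = [u].

|Q|=38, |F|=2, |δ|=138 (92 ε).
min D↑ (2 st, q0=0, F={1}): 0:u→1,w→0,8→0,0→0 1:u→1,w→1,8→1,0→1 (ε-aug+det+¬).
'u': N↓-sim [18, 16] end={s0,s10,s12,s15,s16,s17,s18,s20,s21,s22,s27,s28,…} ∉↓L; 1/1 deletions ∈↓L.
1 minimals (antichain).


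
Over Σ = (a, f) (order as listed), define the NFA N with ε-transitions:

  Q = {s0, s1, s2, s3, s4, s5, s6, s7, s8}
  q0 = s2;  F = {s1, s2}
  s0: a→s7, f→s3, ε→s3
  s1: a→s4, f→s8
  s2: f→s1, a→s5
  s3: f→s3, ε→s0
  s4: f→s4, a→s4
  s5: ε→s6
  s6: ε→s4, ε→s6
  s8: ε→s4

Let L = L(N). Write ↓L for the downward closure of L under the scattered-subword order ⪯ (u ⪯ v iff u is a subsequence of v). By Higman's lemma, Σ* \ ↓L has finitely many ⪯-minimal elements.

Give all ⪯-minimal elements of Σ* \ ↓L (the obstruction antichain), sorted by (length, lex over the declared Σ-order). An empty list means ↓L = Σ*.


|Q|=9, |F|=2, |δ|=15 (6 ε).
min D↑ (3 st, q0=0, F={1}): 0:a→1,f→2 1:a→1,f→1 2:a→1,f→1 [Hopcroft].
'a': N↓-sim [6, 3] end={s4,s5,s6} ∉↓L; 1/1 deletions ∈↓L.
'ff': run [6, 3, 2] end={s4,s8} — reject; 2/2 deletions ∈↓L.
2 words, ⪯-incomp.

Antichain: [a, ff].


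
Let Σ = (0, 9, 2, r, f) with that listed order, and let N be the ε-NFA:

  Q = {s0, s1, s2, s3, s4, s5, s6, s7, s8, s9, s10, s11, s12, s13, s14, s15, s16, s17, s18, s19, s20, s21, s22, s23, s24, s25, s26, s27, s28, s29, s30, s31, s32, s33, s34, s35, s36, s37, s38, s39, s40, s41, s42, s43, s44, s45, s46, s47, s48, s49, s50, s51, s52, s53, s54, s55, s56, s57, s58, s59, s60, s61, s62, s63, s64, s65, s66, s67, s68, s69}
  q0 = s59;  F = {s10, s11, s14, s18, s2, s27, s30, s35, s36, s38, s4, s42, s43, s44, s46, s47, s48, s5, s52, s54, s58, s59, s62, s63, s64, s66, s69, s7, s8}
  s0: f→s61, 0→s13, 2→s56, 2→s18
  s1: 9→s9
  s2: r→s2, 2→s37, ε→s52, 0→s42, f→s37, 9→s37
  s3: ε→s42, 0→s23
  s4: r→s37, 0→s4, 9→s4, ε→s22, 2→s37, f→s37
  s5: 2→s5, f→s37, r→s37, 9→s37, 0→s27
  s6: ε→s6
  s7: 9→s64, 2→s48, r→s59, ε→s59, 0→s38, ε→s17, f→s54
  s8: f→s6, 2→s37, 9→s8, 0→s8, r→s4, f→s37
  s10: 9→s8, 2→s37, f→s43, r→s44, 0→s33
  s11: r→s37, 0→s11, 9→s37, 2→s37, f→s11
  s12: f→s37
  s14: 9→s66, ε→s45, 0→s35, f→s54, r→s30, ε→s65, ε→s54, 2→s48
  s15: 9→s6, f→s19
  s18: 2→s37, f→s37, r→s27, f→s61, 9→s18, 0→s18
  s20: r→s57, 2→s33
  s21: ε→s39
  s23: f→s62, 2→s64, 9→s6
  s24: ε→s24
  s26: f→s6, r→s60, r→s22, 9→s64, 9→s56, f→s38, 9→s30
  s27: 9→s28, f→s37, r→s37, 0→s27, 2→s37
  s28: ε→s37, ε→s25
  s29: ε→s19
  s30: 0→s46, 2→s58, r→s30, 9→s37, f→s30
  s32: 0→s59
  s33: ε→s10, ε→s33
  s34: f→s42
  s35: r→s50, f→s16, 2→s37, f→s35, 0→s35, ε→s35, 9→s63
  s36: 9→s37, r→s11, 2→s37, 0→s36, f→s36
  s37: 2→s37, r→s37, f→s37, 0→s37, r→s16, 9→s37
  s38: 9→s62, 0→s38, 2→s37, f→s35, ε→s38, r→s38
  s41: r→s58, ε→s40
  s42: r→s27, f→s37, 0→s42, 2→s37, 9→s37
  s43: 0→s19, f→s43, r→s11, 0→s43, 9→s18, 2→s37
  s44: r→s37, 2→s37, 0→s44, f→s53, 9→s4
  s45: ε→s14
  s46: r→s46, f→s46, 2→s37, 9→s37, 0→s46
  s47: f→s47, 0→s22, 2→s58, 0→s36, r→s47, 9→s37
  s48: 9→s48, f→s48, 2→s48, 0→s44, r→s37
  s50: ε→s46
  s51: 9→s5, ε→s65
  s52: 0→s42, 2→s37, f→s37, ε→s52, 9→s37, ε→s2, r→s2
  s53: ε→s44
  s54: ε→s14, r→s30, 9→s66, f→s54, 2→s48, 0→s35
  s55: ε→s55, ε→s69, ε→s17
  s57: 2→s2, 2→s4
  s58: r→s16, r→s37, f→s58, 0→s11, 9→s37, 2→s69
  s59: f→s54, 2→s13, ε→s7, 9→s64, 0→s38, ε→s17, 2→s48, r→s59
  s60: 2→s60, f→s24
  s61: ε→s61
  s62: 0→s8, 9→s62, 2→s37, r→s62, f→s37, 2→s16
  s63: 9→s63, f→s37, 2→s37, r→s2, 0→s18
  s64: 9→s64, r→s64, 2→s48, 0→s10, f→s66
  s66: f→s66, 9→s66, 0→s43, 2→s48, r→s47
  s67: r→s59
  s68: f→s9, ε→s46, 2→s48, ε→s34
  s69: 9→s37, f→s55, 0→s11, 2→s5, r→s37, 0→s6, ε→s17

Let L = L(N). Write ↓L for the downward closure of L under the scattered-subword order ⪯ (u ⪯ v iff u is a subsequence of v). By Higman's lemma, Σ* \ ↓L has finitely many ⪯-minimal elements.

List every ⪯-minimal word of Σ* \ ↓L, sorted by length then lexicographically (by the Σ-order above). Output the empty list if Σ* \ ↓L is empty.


|Q|=70, |F|=29, |δ|=227 (35 ε).
min D↑ (27 st, q0=0, F={6}): 0:0→1,9→2,2→3,r→0,f→4 1:0→1,9→5,2→6,r→1,f→7 2:0→8,9→2,2→3,r→2,f→9 3:0→10,9→3,2→3,r→6,f→3 4:0→7,9→9,2→3,r→11,f→4 5:0→12,9→5,2→6,r→5,f→6 6:0→6,9→6,2→6,r→6,f→6 7:0→7,9→13,2→6,r→14,f→7 8:0→8,9→12,2→6,r→10,f→15 9:0→15,9→9,2→3,r→16,f→9 10:0→10,9→17,2→6,r→6,f→10 11:0→14,9→6,2→18,r→11,f→11 12:0→12,9→12,2→6,r→17,f→6 13:0→19,9→13,2→6,r→20,f→6 14:0→14,9→6,2→6,r→14,f→14 15:0→15,9→19,2→6,r→21,f→15 16:0→22,9→6,2→18,r→16,f→16 17:0→17,9→17,2→6,r→6,f→6 18:0→21,9→6,2→23,r→6,f→18 19:0→19,9→19,2→6,r→24,f→6 20:0→25,9→6,2→6,r→20,f→6 21:0→21,9→6,2→6,r→6,f→21 22:0→22,9→6,2→6,r→21,f→22 23:0→21,9→6,2→26,r→6,f→23 24:0→24,9→6,2→6,r→6,f→6 25:0→25,9→6,2→6,r→24,f→6 26:0→24,9→6,2→26,r→6,f→6.
'02': N↓-sim [45, 28, 2] end={s16,s37} — reject; 2/2 deletions ∈↓L.
'2r': run [45, 18, 2] end={s16,s37} rej; 2/2 deletions ∈↓L.
'09f': |S_i|=[45, 28, 16, 4] end={s16,s37,s6,s61} ∉↓L; 3/3 deletions ∈↓L.
'fr9': N↓-sim [45, 36, 21, 4] end={s16,s25,s28,s37} — reject; 3/3 deletions ∈↓L.
'90rr': |S_i|=[45, 33, 20, 10, 2] end={s16,s37} rej; 4/4 del acc.
'fr222f': |S_i|=[45, 36, 21, 12, 11, 6, 2] end={s16,s37} ∉↓L; 6/6 del acc.
6 obstructions.

A = [02, 2r, 09f, fr9, 90rr, fr222f].


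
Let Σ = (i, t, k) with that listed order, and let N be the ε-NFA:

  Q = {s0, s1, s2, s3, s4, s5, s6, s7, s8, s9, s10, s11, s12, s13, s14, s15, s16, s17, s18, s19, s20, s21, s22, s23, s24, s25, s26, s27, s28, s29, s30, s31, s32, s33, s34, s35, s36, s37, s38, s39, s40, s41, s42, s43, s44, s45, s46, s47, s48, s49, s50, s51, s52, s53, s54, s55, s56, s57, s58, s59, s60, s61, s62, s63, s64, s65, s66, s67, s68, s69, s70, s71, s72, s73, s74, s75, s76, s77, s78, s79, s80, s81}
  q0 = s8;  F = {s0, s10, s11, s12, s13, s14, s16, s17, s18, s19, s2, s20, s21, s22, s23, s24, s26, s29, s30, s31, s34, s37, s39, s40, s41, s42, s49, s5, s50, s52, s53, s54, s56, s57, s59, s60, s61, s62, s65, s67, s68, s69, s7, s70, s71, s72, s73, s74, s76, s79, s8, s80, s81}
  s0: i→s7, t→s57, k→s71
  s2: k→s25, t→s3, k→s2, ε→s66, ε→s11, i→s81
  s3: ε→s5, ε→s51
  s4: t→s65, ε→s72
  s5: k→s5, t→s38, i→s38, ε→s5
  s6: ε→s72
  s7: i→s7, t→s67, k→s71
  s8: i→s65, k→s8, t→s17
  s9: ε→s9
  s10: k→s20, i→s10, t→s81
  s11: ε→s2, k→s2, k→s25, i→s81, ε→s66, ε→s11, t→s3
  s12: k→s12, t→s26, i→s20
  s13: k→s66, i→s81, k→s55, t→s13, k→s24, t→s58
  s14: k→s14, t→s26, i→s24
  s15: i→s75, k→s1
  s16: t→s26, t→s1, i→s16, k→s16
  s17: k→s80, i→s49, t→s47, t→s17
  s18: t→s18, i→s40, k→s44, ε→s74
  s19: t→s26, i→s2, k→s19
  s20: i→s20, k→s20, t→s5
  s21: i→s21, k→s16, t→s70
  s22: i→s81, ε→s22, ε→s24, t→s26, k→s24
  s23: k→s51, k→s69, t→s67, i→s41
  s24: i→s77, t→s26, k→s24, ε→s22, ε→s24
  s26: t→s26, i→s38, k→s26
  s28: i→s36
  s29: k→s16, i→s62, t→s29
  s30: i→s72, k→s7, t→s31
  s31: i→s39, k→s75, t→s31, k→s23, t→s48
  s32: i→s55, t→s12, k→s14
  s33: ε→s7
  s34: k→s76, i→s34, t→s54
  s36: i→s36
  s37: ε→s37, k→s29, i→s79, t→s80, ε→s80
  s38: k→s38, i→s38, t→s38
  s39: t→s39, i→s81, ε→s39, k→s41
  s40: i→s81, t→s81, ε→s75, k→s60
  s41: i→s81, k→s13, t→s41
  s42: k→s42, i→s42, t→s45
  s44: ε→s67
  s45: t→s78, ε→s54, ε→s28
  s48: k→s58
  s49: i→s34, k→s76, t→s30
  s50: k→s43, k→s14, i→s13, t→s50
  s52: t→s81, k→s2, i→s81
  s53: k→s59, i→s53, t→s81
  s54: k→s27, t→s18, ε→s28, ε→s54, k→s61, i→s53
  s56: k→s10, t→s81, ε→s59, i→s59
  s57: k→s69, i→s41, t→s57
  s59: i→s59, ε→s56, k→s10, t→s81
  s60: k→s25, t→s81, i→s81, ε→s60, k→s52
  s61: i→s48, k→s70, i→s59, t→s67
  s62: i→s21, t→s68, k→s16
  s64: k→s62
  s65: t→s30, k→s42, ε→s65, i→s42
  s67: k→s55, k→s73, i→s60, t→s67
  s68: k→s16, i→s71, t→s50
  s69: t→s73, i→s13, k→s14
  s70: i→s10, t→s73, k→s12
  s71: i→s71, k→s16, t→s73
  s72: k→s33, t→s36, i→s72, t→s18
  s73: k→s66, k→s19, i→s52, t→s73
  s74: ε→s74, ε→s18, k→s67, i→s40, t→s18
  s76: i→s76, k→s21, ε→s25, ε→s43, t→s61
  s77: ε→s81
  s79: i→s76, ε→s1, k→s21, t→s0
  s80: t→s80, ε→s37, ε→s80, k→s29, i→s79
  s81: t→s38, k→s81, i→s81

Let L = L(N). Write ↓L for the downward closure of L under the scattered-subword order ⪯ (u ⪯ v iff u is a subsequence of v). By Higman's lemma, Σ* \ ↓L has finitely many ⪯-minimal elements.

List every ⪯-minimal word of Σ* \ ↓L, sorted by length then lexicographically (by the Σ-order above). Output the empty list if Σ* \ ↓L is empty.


min(Σ*\↓L) = [iititt, ittiit, iktitt, tkkkti].

|Q|=82, |F|=53, |δ|=228 (38 ε).
min D↑ (49 st, q0=0, F={37}): 0:i→1,t→2,k→0 1:i→3,t→4,k→3 2:i→5,t→2,k→6 3:i→3,t→7,k→3 4:i→8,t→9,k→10 5:i→11,t→4,k→12 6:i→13,t→6,k→14 7:i→15,t→16,k→17 8:i→8,t→16,k→10 9:i→18,t→9,k→19 10:i→10,t→20,k→21 11:i→11,t→7,k→12 12:i→12,t→17,k→22 13:i→12,t→23,k→22 14:i→24,t→14,k→25 15:i→15,t→26,k→27 16:i→28,t→16,k→20 17:i→27,t→20,k→29 18:i→26,t→18,k→30 19:i→30,t→20,k→31 20:i→32,t→20,k→33 21:i→21,t→33,k→25 22:i→22,t→29,k→25 23:i→10,t→34,k→21 24:i→22,t→35,k→25 25:i→25,t→36,k→25 26:i→26,t→37,k→26 27:i→27,t→26,k→38 28:i→26,t→26,k→32 29:i→38,t→33,k→39 30:i→26,t→30,k→40 31:i→40,t→33,k→41 32:i→26,t→26,k→42 33:i→42,t→33,k→43 34:i→30,t→34,k→31 35:i→21,t→44,k→25 36:i→37,t→36,k→36 37:i→37,t→37,k→37 38:i→38,t→26,k→45 39:i→45,t→36,k→39 40:i→26,t→40,k→46 41:i→46,t→36,k→41 42:i→26,t→26,k→47 43:i→47,t→36,k→43 44:i→40,t→44,k→41 45:i→45,t→48,k→45 46:i→26,t→36,k→46 47:i→26,t→48,k→47 48:i→37,t→37,k→48.
'iititt': |S_i|=[73, 67, 54, 44, 22, 5, 1] end={s38} ∉↓L; 6/6 single-dels accept.
'ittiit': N↓-sim [73, 67, 59, 39, 23, 4, 1] end={s38} — reject; 6/6 deletions ∈↓L.
'iktitt': |S_i|=[73, 67, 54, 43, 22, 5, 1] end={s38} ∉↓L; 6/6 single-dels accept.
'tkkkti': N↓-sim [73, 70, 53, 34, 21, 6, 1] end={s38} — reject; 6/6 deletions ∈↓L.
4 words, ⪯-incomp.


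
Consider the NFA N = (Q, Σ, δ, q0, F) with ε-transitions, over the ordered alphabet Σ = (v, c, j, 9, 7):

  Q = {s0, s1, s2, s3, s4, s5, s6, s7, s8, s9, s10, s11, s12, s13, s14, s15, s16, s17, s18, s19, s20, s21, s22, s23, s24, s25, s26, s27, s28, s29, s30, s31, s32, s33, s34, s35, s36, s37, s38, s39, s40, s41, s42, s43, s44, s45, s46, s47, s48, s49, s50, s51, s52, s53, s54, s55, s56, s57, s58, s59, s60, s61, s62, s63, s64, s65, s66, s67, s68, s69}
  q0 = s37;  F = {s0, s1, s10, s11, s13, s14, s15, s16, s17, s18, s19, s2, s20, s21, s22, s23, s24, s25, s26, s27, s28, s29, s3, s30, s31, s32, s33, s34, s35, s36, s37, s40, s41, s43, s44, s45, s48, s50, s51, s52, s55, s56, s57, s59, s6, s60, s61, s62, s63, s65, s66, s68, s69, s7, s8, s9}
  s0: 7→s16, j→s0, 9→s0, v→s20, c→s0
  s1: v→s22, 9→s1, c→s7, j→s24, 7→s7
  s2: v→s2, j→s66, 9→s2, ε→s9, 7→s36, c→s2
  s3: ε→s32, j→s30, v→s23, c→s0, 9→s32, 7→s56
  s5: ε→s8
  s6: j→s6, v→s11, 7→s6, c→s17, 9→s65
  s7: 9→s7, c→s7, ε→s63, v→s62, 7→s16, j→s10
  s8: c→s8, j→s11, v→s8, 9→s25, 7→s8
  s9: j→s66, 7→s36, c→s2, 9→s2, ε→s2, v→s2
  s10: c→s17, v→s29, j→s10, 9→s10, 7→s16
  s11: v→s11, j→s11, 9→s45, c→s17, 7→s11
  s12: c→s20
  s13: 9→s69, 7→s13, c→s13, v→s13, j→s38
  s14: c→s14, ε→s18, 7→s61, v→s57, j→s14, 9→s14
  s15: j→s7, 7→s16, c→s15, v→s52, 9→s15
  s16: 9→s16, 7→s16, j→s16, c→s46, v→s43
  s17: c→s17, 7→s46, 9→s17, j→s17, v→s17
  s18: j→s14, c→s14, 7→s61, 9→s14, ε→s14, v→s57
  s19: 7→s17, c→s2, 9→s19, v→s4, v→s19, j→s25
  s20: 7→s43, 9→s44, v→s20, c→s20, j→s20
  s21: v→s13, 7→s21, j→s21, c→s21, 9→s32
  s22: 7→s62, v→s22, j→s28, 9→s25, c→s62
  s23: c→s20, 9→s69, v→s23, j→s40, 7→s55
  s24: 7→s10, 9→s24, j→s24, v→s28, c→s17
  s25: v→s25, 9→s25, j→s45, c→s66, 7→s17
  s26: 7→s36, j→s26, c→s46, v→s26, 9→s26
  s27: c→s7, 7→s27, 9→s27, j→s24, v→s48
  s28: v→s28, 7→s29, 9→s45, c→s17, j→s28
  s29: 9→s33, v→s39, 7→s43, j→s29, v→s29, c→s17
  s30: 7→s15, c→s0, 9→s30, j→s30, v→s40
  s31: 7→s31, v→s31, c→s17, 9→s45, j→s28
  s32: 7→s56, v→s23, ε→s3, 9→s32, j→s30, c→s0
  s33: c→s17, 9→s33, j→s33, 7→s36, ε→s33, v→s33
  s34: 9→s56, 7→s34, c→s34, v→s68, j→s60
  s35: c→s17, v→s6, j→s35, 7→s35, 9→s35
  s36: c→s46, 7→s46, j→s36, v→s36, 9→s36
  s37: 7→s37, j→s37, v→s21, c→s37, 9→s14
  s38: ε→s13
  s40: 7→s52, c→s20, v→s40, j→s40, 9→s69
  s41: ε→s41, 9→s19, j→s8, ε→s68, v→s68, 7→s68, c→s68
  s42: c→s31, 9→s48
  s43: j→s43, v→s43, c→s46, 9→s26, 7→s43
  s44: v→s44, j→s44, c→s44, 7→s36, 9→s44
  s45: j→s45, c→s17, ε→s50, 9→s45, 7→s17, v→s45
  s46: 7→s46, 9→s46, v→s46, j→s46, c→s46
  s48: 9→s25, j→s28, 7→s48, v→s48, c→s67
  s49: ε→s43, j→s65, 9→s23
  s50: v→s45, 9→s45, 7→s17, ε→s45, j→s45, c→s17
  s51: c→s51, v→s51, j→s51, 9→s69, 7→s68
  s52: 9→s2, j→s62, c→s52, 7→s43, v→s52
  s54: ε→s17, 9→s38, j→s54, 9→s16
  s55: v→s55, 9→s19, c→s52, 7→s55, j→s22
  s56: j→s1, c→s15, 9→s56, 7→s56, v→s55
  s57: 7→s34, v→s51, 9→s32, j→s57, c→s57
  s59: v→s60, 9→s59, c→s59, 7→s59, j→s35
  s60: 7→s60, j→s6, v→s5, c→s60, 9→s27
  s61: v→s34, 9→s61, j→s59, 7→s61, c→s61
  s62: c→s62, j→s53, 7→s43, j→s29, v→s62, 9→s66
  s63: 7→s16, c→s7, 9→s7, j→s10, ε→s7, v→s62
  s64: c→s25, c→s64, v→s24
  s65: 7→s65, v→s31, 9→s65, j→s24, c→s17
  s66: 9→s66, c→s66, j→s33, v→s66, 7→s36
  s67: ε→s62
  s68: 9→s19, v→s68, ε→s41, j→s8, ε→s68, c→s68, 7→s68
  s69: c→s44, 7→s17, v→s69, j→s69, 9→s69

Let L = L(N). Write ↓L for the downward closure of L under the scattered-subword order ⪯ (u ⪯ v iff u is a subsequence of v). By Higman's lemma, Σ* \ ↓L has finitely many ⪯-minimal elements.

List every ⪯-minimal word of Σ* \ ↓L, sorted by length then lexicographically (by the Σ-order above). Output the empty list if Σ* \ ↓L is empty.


|Q|=70, |F|=56, |δ|=319 (20 ε).
min D↑ (51 st, q0=0, F={27}): 0:v→1,c→0,j→0,9→2,7→0 1:v→3,c→1,j→1,9→4,7→1 2:v→5,c→2,j→2,9→2,7→6 3:v→3,c→3,j→3,9→7,7→3 4:v→8,c→9,j→10,9→4,7→11 5:v→12,c→5,j→5,9→4,7→13 6:v→13,c→6,j→14,9→6,7→6 7:v→7,c→15,j→7,9→7,7→16 8:v→8,c→17,j→18,9→7,7→19 9:v→17,c→9,j→9,9→9,7→20 10:v→18,c→9,j→10,9→10,7→21 11:v→19,c→21,j→22,9→11,7→11 12:v→12,c→12,j→12,9→7,7→23 13:v→23,c→13,j→24,9→11,7→13 14:v→24,c→14,j→25,9→14,7→14 15:v→15,c→15,j→15,9→15,7→26 16:v→16,c→16,j→16,9→16,7→27 17:v→17,c→17,j→17,9→15,7→28 18:v→18,c→17,j→18,9→7,7→29 19:v→19,c→29,j→30,9→31,7→19 20:v→28,c→27,j→20,9→20,7→20 21:v→29,c→21,j→32,9→21,7→20 22:v→30,c→32,j→33,9→22,7→32 23:v→23,c→23,j→34,9→31,7→23 24:v→34,c→24,j→35,9→36,7→24 25:v→35,c→16,j→25,9→25,7→25 26:v→26,c→27,j→26,9→26,7→27 27:v→27,c→27,j→27,9→27,7→27 28:v→28,c→27,j→28,9→37,7→28 29:v→29,c→29,j→38,9→39,7→28 30:v→30,c→38,j→40,9→41,7→38 31:v→31,c→39,j→41,9→31,7→16 32:v→38,c→32,j→42,9→32,7→20 33:v→40,c→16,j→33,9→33,7→42 34:v→34,c→34,j→43,9→41,7→34 35:v→43,c→16,j→35,9→44,7→35 36:v→45,c→32,j→33,9→36,7→36 37:v→37,c→27,j→37,9→37,7→26 38:v→38,c→38,j→46,9→47,7→28 39:v→39,c→39,j→47,9→39,7→26 40:v→40,c→16,j→40,9→48,7→46 41:v→41,c→47,j→48,9→41,7→16 42:v→46,c→16,j→42,9→42,7→20 43:v→43,c→16,j→43,9→48,7→43 44:v→49,c→16,j→33,9→44,7→44 45:v→45,c→38,j→40,9→41,7→45 46:v→46,c→16,j→46,9→50,7→28 47:v→47,c→47,j→50,9→47,7→26 48:v→48,c→16,j→48,9→48,7→16 49:v→49,c→16,j→40,9→48,7→49 50:v→50,c→16,j→50,9→50,7→26.
'vv977': |S_i|=[63, 57, 38, 15, 3, 1] end={s46} — reject; 5/5 deletions ∈↓L.
'v9c7c': run [63, 57, 44, 23, 5, 1] end={s46} — reject; 5/5 del acc.
'v9j77c': N↓-sim [63, 57, 44, 32, 19, 5, 1] end={s46} ∉↓L; 6/6 deletions ∈↓L.
'97jjc7': |S_i|=[63, 59, 46, 34, 20, 2, 1] end={s46} rej; 6/6 deletions ∈↓L.
4 minimals (antichain).

min(Σ*\↓L) = [vv977, v9c7c, v9j77c, 97jjc7].


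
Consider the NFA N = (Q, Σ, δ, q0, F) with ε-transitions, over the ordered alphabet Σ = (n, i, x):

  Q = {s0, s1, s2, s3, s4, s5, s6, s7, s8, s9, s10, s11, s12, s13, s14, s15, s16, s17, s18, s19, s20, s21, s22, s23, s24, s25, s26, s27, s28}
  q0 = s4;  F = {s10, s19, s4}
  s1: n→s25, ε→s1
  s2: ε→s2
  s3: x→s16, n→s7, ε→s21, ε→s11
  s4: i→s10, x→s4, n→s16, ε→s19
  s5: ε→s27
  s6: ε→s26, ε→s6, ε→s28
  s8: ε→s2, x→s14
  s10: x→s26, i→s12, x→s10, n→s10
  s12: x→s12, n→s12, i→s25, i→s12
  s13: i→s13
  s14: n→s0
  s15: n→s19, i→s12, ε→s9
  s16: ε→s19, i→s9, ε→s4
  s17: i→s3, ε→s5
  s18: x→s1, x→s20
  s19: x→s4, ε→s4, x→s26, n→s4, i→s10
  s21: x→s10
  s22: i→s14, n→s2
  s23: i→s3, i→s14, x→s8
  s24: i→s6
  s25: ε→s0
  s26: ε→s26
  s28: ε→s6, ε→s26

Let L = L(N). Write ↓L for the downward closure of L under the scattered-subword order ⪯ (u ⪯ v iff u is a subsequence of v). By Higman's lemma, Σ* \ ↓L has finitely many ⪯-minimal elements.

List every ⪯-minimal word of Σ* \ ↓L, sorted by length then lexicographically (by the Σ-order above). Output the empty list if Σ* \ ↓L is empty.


min(Σ*\↓L) = [ii].

|Q|=29, |F|=3, |δ|=53 (19 ε).
min D↑ (3 st, q0=0, F={2}): 0:n→0,i→1,x→0 1:n→1,i→2,x→1 2:n→2,i→2,x→2 (ε-aug+det+¬).
'ii': N↓-sim [9, 6, 3] end={s0,s12,s25} rej; 2/2 del acc.
1 obstructions.


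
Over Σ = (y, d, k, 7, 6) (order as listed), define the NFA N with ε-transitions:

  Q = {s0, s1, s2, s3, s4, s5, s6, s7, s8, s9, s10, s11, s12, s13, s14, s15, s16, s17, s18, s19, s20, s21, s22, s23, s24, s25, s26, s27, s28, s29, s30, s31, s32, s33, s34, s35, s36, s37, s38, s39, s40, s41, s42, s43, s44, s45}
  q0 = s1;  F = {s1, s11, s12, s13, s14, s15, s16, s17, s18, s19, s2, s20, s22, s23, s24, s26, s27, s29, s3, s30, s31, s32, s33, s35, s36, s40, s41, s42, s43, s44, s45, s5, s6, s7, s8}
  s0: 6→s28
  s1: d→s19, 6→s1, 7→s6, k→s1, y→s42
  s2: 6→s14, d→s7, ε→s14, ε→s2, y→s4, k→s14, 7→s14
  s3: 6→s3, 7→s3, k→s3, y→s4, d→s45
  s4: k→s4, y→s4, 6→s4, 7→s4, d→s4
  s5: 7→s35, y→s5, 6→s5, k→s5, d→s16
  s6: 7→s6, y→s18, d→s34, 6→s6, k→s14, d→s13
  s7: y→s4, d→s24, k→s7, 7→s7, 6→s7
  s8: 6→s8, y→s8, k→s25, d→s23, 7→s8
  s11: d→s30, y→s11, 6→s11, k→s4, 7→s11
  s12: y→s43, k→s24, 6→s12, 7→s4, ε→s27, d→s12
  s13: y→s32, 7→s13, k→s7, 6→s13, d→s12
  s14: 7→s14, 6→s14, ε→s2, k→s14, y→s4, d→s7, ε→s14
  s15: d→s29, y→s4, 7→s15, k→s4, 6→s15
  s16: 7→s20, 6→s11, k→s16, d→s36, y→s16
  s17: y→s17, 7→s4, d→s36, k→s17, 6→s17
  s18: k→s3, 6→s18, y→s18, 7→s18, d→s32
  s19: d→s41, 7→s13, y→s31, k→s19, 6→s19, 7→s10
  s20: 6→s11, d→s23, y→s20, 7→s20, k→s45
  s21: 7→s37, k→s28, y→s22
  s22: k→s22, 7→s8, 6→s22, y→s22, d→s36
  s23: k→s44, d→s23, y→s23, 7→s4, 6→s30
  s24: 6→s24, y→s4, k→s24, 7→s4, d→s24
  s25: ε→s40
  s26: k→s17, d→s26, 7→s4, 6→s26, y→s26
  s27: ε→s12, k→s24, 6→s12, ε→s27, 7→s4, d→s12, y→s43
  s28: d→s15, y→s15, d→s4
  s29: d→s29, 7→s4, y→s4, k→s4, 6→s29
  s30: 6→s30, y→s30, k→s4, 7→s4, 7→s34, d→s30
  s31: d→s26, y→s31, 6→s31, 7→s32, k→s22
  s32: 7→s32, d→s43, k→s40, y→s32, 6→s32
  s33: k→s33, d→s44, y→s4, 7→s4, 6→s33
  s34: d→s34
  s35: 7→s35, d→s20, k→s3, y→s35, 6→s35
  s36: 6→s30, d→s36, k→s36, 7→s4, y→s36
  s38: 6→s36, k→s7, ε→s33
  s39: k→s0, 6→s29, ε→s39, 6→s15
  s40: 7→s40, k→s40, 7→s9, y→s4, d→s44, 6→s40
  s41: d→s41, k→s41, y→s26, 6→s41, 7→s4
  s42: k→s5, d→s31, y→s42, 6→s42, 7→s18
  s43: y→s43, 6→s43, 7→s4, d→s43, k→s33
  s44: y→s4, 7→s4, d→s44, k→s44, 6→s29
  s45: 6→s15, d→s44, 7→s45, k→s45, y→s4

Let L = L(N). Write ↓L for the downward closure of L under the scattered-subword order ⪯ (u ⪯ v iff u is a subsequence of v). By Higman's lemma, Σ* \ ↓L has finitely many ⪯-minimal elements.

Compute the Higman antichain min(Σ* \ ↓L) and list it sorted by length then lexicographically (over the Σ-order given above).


|Q|=46, |F|=35, |δ|=207 (10 ε).
min D↑ (34 st, q0=0, F={16}): 0:y→1,d→2,k→0,7→3,6→0 1:y→1,d→4,k→5,7→6,6→1 2:y→4,d→7,k→2,7→8,6→2 3:y→6,d→8,k→9,7→3,6→3 4:y→4,d→10,k→11,7→12,6→4 5:y→5,d→13,k→5,7→14,6→5 6:y→6,d→12,k→15,7→6,6→6 7:y→10,d→7,k→7,7→16,6→7 8:y→12,d→17,k→18,7→8,6→8 9:y→16,d→18,k→9,7→9,6→9 10:y→10,d→10,k→19,7→16,6→10 11:y→11,d→20,k→11,7→21,6→11 12:y→12,d→22,k→23,7→12,6→12 13:y→13,d→20,k→13,7→24,6→25 14:y→14,d→24,k→15,7→14,6→14 15:y→16,d→26,k→15,7→15,6→15 16:y→16,d→16,k→16,7→16,6→16 17:y→22,d→17,k→27,7→16,6→17 18:y→16,d→27,k→18,7→18,6→18 19:y→19,d→20,k→19,7→16,6→19 20:y→20,d→20,k→20,7→16,6→28 21:y→21,d→29,k→23,7→21,6→21 22:y→22,d→22,k→30,7→16,6→22 23:y→16,d→31,k→23,7→23,6→23 24:y→24,d→29,k→26,7→24,6→25 25:y→25,d→28,k→16,7→25,6→25 26:y→16,d→31,k→26,7→26,6→32 27:y→16,d→27,k→27,7→16,6→27 28:y→28,d→28,k→16,7→16,6→28 29:y→29,d→29,k→31,7→16,6→28 30:y→16,d→31,k→30,7→16,6→30 31:y→16,d→31,k→31,7→16,6→33 32:y→16,d→33,k→16,7→32,6→32 33:y→16,d→33,k→16,7→16,6→33 (ε-aug+det+¬).
'dd7': |S_i|=[40, 31, 15, 2] end={s34,s4} rej; 3/3 del acc.
'7ky': run [40, 29, 14, 1] end={s4} ∉↓L; 3/3 single-dels accept.
'ykd6k': |S_i|=[40, 28, 22, 12, 6, 1] end={s4} ∉↓L; 5/5 deletions ∈↓L.
3 obstructions.

min(Σ*\↓L) = [dd7, 7ky, ykd6k].


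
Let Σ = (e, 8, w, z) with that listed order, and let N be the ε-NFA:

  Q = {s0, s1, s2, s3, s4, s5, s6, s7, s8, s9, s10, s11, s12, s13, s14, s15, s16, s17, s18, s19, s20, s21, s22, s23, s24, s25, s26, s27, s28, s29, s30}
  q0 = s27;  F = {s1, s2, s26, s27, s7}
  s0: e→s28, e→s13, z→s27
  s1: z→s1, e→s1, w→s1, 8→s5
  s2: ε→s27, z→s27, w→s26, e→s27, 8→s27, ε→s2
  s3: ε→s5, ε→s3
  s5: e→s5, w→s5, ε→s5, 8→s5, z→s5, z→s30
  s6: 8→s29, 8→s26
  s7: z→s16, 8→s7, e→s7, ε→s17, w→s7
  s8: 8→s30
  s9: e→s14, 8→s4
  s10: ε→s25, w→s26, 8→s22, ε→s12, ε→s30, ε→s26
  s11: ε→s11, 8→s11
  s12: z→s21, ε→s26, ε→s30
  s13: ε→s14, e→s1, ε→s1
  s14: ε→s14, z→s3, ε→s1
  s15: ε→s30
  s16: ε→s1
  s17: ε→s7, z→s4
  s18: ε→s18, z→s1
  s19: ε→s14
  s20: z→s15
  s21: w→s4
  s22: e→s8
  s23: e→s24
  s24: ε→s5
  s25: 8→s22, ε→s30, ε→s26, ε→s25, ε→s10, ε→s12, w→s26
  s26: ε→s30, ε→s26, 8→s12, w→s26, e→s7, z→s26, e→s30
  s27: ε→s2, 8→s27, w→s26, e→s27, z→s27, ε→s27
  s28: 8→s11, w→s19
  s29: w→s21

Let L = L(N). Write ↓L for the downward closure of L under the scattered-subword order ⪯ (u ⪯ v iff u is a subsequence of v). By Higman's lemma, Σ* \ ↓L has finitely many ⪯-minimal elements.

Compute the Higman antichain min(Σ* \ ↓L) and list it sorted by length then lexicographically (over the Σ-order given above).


A = [wez8].

|Q|=31, |F|=5, |δ|=83 (32 ε).
min D↑ (5 st, q0=0, F={4}): 0:e→0,8→0,w→1,z→0 1:e→2,8→1,w→1,z→1 2:e→2,8→2,w→2,z→3 3:e→3,8→4,w→3,z→3 4:e→4,8→4,w→4,z→4 (ε-aug+det+¬).
'wez8': N↓-sim [12, 10, 7, 5, 2] end={s30,s5} rej; 4/4 del acc.
1 obstructions.


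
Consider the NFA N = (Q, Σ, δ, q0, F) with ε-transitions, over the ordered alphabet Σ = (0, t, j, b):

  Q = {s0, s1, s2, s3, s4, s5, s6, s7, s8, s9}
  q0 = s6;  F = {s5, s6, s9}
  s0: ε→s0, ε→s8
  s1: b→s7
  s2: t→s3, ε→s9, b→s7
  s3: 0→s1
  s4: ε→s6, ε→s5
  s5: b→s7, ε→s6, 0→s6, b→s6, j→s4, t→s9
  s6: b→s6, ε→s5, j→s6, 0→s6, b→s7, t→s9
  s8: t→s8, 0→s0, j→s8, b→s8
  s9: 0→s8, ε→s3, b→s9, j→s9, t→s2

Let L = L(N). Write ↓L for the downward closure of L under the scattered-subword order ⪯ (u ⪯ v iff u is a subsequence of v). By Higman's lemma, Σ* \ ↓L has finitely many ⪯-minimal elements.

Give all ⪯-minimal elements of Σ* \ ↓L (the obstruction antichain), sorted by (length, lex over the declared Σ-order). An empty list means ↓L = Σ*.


A = [t0].

|Q|=10, |F|=3, |δ|=30 (8 ε).
min D↑ (3 st, q0=0, F={2}): 0:0→0,t→1,j→0,b→0 1:0→2,t→1,j→1,b→1 2:0→2,t→2,j→2,b→2 [Hopcroft].
't0': |S_i|=[10, 7, 4] end={s0,s1,s7,s8} ∉↓L; 2/2 single-dels accept.
1 minimals (antichain).


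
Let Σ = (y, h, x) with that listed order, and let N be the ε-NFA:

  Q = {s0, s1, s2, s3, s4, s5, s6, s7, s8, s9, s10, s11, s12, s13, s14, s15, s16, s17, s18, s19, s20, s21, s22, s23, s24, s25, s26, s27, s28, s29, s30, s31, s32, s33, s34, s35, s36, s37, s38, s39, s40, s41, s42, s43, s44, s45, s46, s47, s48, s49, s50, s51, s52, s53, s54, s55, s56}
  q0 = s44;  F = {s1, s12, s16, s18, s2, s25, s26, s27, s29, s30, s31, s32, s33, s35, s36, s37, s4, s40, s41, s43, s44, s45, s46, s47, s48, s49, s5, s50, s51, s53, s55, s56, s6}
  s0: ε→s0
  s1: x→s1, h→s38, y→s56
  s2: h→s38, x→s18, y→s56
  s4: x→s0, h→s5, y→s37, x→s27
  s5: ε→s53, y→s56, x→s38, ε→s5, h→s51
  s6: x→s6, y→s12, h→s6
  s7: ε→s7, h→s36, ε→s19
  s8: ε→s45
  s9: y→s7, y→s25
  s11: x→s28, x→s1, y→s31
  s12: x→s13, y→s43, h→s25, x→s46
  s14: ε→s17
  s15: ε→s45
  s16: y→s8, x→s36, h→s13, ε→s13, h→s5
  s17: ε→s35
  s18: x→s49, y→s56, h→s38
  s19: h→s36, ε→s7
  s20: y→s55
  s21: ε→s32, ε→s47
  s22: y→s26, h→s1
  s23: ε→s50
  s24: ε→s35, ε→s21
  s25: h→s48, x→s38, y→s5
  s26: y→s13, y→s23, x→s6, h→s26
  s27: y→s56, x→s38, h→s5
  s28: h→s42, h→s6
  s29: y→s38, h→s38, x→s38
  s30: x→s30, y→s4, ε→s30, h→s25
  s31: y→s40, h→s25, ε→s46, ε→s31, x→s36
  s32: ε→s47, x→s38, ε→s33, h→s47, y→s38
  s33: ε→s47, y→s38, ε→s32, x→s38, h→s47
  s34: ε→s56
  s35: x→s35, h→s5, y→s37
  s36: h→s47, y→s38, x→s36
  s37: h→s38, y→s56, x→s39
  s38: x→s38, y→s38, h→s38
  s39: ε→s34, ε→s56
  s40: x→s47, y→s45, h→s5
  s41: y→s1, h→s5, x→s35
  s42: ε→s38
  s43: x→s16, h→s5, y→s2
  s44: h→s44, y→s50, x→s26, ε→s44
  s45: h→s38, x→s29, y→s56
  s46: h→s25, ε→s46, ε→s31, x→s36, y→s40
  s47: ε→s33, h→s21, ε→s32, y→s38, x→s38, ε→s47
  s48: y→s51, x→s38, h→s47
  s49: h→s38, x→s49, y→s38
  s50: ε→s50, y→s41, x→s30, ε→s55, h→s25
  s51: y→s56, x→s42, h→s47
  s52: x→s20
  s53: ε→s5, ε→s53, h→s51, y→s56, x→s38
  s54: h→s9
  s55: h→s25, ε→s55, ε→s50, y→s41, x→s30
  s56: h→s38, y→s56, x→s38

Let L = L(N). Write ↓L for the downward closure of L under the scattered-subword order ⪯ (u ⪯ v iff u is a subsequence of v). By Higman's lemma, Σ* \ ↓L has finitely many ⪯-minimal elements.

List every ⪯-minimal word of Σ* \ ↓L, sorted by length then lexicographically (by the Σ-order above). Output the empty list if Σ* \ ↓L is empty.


Antichain: [yhx, yyyh, yyyyx, yhhhy, yxyxx, xxyxxy].

|Q|=57, |F|=33, |δ|=159 (39 ε).
min D↑ (29 st, q0=0, F={11}): 0:y→1,h→0,x→2 1:y→3,h→4,x→5 2:y→1,h→2,x→6 3:y→7,h→8,x→9 4:y→8,h→10,x→11 5:y→12,h→4,x→5 6:y→13,h→6,x→6 7:y→14,h→11,x→7 8:y→14,h→15,x→11 9:y→16,h→8,x→9 10:y→15,h→17,x→11 11:y→11,h→11,x→11 12:y→16,h→8,x→18 13:y→19,h→4,x→20 14:y→14,h→11,x→11 15:y→14,h→17,x→11 16:y→14,h→11,x→14 17:y→11,h→17,x→11 18:y→14,h→8,x→11 19:y→21,h→8,x→22 20:y→23,h→4,x→24 21:y→14,h→11,x→25 22:y→26,h→8,x→24 23:y→26,h→8,x→17 24:y→11,h→17,x→24 25:y→14,h→11,x→27 26:y→14,h→11,x→28 27:y→11,h→11,x→27 28:y→11,h→11,x→11 (ε-aug+det+¬).
'yhx': N↓-sim [42, 39, 13, 2] end={s38,s42} ∉↓L; 3/3 del acc.
'yyyh': |S_i|=[42, 39, 30, 12, 1] end={s38} rej; 4/4 del acc.
'yyyyx': run [42, 39, 30, 12, 2, 1] end={s38} — reject; 5/5 single-dels accept.
'yhhhy': run [42, 39, 13, 9, 5, 1] end={s38} rej; 5/5 deletions ∈↓L.
'yxyxx': N↓-sim [42, 39, 32, 20, 15, 2] end={s38,s42} — reject; 5/5 del acc.
'xxyxxy': run [42, 41, 36, 32, 27, 9, 1] end={s38} rej; 6/6 deletions ∈↓L.
6 words, ⪯-incomp.
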